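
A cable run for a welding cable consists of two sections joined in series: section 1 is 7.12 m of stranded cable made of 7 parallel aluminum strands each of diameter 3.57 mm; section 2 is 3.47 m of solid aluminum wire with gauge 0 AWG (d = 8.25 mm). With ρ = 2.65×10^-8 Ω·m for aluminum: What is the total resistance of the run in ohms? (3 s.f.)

0.00441 Ω

Section 1: A_strand = π(1.7850e-03)² = 1.001e-05 m²; R₁ = ρL/(N·A_s) = (2.65×10^-8)(7.12)/(7×1.001e-05) = 0.002693 Ω
Section 2: A = π(8.25/2 mm)² = π(4.1250e-03 m)² = 5.346e-05 m²
R₂ = (2.65×10^-8)(3.47)/(5.346e-05) = 0.00172 Ω
R = R₁ + R₂ = 0.00441 Ω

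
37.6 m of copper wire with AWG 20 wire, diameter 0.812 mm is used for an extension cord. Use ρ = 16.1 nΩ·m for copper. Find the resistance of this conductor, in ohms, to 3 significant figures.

1.17 Ω

ρ = 16.1 nΩ·m = 1.61×10^-8 Ω·m
A = π(0.812/2 mm)² = π(4.0600e-04 m)² = 5.178e-07 m²
R = ρL/A = (1.61×10^-8)(37.6 m)/(5.178e-07 m²) = 1.17 Ω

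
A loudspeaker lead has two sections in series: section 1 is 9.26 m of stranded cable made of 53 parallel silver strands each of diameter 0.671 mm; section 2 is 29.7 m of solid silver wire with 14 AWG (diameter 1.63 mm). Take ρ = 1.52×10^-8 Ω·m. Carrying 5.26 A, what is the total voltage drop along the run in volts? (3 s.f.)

Section 1: A_strand = π(3.3550e-04)² = 3.536e-07 m²; R₁ = ρL/(N·A_s) = (1.52×10^-8)(9.26)/(53×3.536e-07) = 0.00751 Ω
Section 2: A = π(1.63/2 mm)² = π(8.1500e-04 m)² = 2.087e-06 m²
R₂ = (1.52×10^-8)(29.7)/(2.087e-06) = 0.2163 Ω
R = R₁ + R₂ = 0.2238 Ω
V = IR = 5.26 × 0.2238 = 1.18 V

1.18 V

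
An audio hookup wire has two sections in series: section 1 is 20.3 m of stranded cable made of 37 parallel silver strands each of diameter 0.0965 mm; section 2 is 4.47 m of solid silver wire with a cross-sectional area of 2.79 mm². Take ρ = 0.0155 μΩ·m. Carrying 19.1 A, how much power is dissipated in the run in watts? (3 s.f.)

433 W

ρ = 0.0155 μΩ·m = 1.55×10^-8 Ω·m
Section 1: A_strand = π(4.8250e-05)² = 7.314e-09 m²; R₁ = ρL/(N·A_s) = (1.55×10^-8)(20.3)/(37×7.314e-09) = 1.163 Ω
Section 2: A = 2.79 mm² = 2.790e-06 m²
R₂ = (1.55×10^-8)(4.47)/(2.790e-06) = 0.02483 Ω
R = R₁ + R₂ = 1.188 Ω
P = I²R = (19.1)² × 1.188 = 433 W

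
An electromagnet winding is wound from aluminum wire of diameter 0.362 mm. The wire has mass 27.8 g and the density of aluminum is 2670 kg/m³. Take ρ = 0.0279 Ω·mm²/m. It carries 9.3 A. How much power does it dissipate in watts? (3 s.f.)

2370 W

ρ = 0.0279 Ω·mm²/m = 2.79×10^-8 Ω·m
A = π(d/2)² = π(1.8100e-04 m)² = 1.0292e-07 m²
L = m/(density·A) = 0.0278/(2670×1.0292e-07) = 101.2 m
R = ρL/A = (2.79×10^-8)(101.2)/(1.0292e-07) = 27.42 Ω
P = I²R = (9.3)² × 27.42 = 2370 W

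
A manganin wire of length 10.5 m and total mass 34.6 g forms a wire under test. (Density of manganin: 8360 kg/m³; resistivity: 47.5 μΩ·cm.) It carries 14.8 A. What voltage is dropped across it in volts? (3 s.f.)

ρ = 47.5 μΩ·cm = 4.75×10^-7 Ω·m
A = m/(density·L) = 0.0346/(8360×10.5) = 3.9417e-07 m²
R = ρL/A = (4.75×10^-7)(10.5)/(3.9417e-07) = 12.65 Ω
V = IR = 14.8 × 12.65 = 187 V

187 V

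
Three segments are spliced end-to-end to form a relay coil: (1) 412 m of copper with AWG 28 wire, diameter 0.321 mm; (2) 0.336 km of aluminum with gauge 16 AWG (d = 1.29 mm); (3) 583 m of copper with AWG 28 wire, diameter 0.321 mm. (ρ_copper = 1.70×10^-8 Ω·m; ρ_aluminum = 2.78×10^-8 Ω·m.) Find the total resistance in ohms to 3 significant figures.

Seg 1: A = π(0.321/2 mm)² = π(1.6050e-04 m)² = 8.093e-08 m²
R_1 = (1.70×10^-8)(412)/(8.093e-08) = 86.55 Ω
Seg 2: A = π(1.29/2 mm)² = π(6.4500e-04 m)² = 1.307e-06 m²
R_2 = (2.78×10^-8)(336)/(1.307e-06) = 7.147 Ω
Seg 3: A = π(0.321/2 mm)² = π(1.6050e-04 m)² = 8.093e-08 m²
R_3 = (1.70×10^-8)(583)/(8.093e-08) = 122.5 Ω
R_total = R_1 + R_2 + R_3 = 216 Ω

216 Ω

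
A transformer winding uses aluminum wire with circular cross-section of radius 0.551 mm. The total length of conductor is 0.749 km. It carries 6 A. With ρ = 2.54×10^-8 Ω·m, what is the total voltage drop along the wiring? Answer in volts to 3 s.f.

120 V

A = πr² = π(5.5100e-04 m)² = 9.538e-07 m²
R = ρL/A = (2.54×10^-8)(749)/(9.538e-07) = 19.95 Ω
V = IR = 6 × 19.95 = 120 V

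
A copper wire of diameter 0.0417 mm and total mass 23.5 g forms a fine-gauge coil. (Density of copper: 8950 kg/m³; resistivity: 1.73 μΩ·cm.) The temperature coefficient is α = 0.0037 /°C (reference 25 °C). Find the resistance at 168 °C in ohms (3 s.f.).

ρ = 1.73 μΩ·cm = 1.73×10^-8 Ω·m
A = π(d/2)² = π(2.0850e-05 m)² = 1.3657e-09 m²
L = m/(density·A) = 0.0235/(8950×1.3657e-09) = 1923 m
R = ρL/A = (1.73×10^-8)(1923)/(1.3657e-09) = 24350 Ω
R(168 °C) = 24350 × (1 + 0.0037×143) = 37200 Ω

37200 Ω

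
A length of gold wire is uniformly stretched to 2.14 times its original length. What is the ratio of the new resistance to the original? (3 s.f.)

Volume constant ⇒ A' = A/k with k = 2.14. R' = ρ(kL)/(A/k) = k²R.
Factor = 4.58

4.58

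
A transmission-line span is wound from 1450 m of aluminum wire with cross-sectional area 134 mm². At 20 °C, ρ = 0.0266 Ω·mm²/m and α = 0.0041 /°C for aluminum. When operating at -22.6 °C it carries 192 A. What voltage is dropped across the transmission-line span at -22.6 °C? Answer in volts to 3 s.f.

ρ = 0.0266 Ω·mm²/m = 2.66×10^-8 Ω·m
A = 134 mm² = 1.340e-04 m²
R₍20₎ = ρL/A = (2.66×10^-8)(1450)/(1.340e-04) = 0.2878 Ω
R₍-22.6₎ = R₍20₎(1 + αΔT) = 0.2878 × (1 + 0.0041×-42.6) = 0.2376 Ω
V = IR = 192 × 0.2376 = 45.6 V

45.6 V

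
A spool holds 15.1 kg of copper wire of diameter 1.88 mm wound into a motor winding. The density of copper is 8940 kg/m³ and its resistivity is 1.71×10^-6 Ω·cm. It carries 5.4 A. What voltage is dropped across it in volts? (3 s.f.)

20.2 V

ρ = 1.71×10^-6 Ω·cm = 1.71×10^-8 Ω·m
A = π(d/2)² = π(9.4000e-04 m)² = 2.7759e-06 m²
L = m/(density·A) = 15.1/(8940×2.7759e-06) = 608.5 m
R = ρL/A = (1.71×10^-8)(608.5)/(2.7759e-06) = 3.748 Ω
V = IR = 5.4 × 3.748 = 20.2 V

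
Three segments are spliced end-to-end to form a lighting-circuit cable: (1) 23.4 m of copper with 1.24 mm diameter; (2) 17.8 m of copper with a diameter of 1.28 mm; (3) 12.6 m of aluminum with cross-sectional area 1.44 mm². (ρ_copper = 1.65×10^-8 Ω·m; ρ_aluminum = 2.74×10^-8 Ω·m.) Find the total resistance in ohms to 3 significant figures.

0.788 Ω

Seg 1: A = π(d/2)² = π(6.2000e-04 m)² = 1.208e-06 m²
R_1 = (1.65×10^-8)(23.4)/(1.208e-06) = 0.3197 Ω
Seg 2: A = π(d/2)² = π(6.4000e-04 m)² = 1.287e-06 m²
R_2 = (1.65×10^-8)(17.8)/(1.287e-06) = 0.2282 Ω
Seg 3: A = 1.44 mm² = 1.440e-06 m²
R_3 = (2.74×10^-8)(12.6)/(1.440e-06) = 0.2397 Ω
R_total = R_1 + R_2 + R_3 = 0.788 Ω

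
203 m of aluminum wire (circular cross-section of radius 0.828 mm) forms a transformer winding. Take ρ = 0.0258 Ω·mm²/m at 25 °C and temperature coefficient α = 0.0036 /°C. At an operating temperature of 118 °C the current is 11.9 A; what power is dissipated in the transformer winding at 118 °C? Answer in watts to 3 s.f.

ρ = 0.0258 Ω·mm²/m = 2.58×10^-8 Ω·m
A = πr² = π(8.2800e-04 m)² = 2.154e-06 m²
R₍25₎ = ρL/A = (2.58×10^-8)(203)/(2.154e-06) = 2.432 Ω
R₍118₎ = R₍25₎(1 + αΔT) = 2.432 × (1 + 0.0036×93) = 3.246 Ω
P = I²R = (11.9)² × 3.246 = 460 W

460 W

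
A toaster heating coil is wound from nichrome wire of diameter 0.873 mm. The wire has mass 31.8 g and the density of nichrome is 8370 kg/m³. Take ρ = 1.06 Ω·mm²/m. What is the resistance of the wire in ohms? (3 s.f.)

11.2 Ω

ρ = 1.06 Ω·mm²/m = 1.06×10^-6 Ω·m
A = π(d/2)² = π(4.3650e-04 m)² = 5.9857e-07 m²
L = m/(density·A) = 0.0318/(8370×5.9857e-07) = 6.347 m
R = ρL/A = (1.06×10^-6)(6.347)/(5.9857e-07) = 11.2 Ω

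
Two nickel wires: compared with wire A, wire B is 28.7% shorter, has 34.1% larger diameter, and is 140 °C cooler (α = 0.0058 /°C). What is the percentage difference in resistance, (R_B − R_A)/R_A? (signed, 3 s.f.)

R ∝ ρL/d² with ρ ∝ (1+αΔT), so R_B/R_A = (1 − 28.7/100) × (1 + 34.1/100)⁻² × (1 − 0.0058×140)
= 0.713 × 0.5561 × 0.188 = 0.07454
(R_B − R_A)/R_A = 0.07454 − 1 = -92.5%

-92.5%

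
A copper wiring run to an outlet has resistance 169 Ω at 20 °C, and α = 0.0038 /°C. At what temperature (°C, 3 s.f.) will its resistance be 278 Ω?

R = R₀(1 + α(T − T₀)) ⇒ T = T₀ + (R/R₀ − 1)/α
T = 20 + (278/169 − 1)/0.0038 = 20 + (0.645)/0.0038 = 190 °C

190 °C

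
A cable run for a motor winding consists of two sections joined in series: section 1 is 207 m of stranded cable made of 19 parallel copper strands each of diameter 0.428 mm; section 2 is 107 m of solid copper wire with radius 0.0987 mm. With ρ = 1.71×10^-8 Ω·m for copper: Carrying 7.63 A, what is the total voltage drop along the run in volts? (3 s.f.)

Section 1: A_strand = π(2.1400e-04)² = 1.439e-07 m²; R₁ = ρL/(N·A_s) = (1.71×10^-8)(207)/(19×1.439e-07) = 1.295 Ω
Section 2: A = πr² = π(9.8700e-05 m)² = 3.060e-08 m²
R₂ = (1.71×10^-8)(107)/(3.060e-08) = 59.79 Ω
R = R₁ + R₂ = 61.08 Ω
V = IR = 7.63 × 61.08 = 466 V

466 V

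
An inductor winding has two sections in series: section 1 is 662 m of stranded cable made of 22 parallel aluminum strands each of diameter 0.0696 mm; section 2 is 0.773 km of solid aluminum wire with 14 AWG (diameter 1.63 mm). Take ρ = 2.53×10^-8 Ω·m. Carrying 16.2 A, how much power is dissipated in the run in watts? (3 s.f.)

55000 W

Section 1: A_strand = π(3.4800e-05)² = 3.805e-09 m²; R₁ = ρL/(N·A_s) = (2.53×10^-8)(662)/(22×3.805e-09) = 200.1 Ω
Section 2: A = π(1.63/2 mm)² = π(8.1500e-04 m)² = 2.087e-06 m²
R₂ = (2.53×10^-8)(773)/(2.087e-06) = 9.372 Ω
R = R₁ + R₂ = 209.5 Ω
P = I²R = (16.2)² × 209.5 = 55000 W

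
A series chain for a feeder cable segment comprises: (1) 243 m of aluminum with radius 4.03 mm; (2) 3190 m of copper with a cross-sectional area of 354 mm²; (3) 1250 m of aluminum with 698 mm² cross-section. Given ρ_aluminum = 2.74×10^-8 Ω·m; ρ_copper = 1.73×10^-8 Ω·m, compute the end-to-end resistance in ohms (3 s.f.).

0.335 Ω

Seg 1: A = πr² = π(4.0300e-03 m)² = 5.102e-05 m²
R_1 = (2.74×10^-8)(243)/(5.102e-05) = 0.1305 Ω
Seg 2: A = 354 mm² = 3.540e-04 m²
R_2 = (1.73×10^-8)(3190)/(3.540e-04) = 0.1559 Ω
Seg 3: A = 698 mm² = 6.980e-04 m²
R_3 = (2.74×10^-8)(1250)/(6.980e-04) = 0.04907 Ω
R_total = R_1 + R_2 + R_3 = 0.335 Ω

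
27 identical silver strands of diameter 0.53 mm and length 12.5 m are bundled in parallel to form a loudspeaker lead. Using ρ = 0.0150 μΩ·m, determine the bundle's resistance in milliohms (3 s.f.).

ρ = 0.0150 μΩ·m = 1.50×10^-8 Ω·m
A_strand = π(2.6500e-04 m)² = 2.206e-07 m²
R_strand = ρL/A = (1.50×10^-8)(12.5)/(2.206e-07) = 0.8499 Ω
R_total = R_strand/N = 0.8499/27 = 31.5 mΩ

31.5 mΩ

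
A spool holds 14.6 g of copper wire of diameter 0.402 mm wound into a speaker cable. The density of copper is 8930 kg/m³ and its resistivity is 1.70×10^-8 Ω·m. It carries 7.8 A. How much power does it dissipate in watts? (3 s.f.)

A = π(d/2)² = π(2.0100e-04 m)² = 1.2692e-07 m²
L = m/(density·A) = 0.0146/(8930×1.2692e-07) = 12.88 m
R = ρL/A = (1.70×10^-8)(12.88)/(1.2692e-07) = 1.725 Ω
P = I²R = (7.8)² × 1.725 = 105 W

105 W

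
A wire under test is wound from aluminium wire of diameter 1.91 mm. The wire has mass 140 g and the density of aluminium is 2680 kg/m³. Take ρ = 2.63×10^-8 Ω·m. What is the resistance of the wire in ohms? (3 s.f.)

0.167 Ω

A = π(d/2)² = π(9.5500e-04 m)² = 2.8652e-06 m²
L = m/(density·A) = 0.14/(2680×2.8652e-06) = 18.23 m
R = ρL/A = (2.63×10^-8)(18.23)/(2.8652e-06) = 0.167 Ω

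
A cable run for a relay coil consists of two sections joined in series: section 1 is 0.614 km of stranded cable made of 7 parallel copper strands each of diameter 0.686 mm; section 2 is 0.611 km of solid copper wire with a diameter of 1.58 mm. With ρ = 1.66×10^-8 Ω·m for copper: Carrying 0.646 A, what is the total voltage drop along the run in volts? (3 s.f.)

5.89 V

Section 1: A_strand = π(3.4300e-04)² = 3.696e-07 m²; R₁ = ρL/(N·A_s) = (1.66×10^-8)(614)/(7×3.696e-07) = 3.939 Ω
Section 2: A = π(d/2)² = π(7.9000e-04 m)² = 1.961e-06 m²
R₂ = (1.66×10^-8)(611)/(1.961e-06) = 5.173 Ω
R = R₁ + R₂ = 9.113 Ω
V = IR = 0.646 × 9.113 = 5.89 V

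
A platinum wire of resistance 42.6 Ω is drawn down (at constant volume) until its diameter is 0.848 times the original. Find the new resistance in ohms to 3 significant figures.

82.4 Ω

Volume constant ⇒ L' = L/r² with r = 0.848. R' = ρL'/A' = ρ(L/r²)/(πr²d₀²/4) = R/r⁴.
R' = 1.934 × 42.6 = 82.4 Ω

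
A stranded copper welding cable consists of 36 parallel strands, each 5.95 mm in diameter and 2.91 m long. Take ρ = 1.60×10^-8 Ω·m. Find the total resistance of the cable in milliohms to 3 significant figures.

0.0465 mΩ

A_strand = π(2.9750e-03 m)² = 2.781e-05 m²
R_strand = ρL/A = (1.60×10^-8)(2.91)/(2.781e-05) = 0.001675 Ω
R_total = R_strand/N = 0.001675/36 = 0.0465 mΩ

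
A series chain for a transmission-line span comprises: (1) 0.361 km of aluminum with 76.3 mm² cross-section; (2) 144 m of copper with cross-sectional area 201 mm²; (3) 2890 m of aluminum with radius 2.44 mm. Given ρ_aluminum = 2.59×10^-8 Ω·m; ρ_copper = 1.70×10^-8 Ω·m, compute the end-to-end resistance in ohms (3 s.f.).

Seg 1: A = 76.3 mm² = 7.630e-05 m²
R_1 = (2.59×10^-8)(361)/(7.630e-05) = 0.1225 Ω
Seg 2: A = 201 mm² = 2.010e-04 m²
R_2 = (1.70×10^-8)(144)/(2.010e-04) = 0.01218 Ω
Seg 3: A = πr² = π(2.4400e-03 m)² = 1.870e-05 m²
R_3 = (2.59×10^-8)(2890)/(1.870e-05) = 4.002 Ω
R_total = R_1 + R_2 + R_3 = 4.14 Ω

4.14 Ω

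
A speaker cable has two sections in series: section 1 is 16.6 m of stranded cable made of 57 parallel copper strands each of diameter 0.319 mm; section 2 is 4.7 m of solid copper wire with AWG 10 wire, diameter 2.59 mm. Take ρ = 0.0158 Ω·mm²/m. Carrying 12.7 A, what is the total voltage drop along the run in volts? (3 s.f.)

0.910 V

ρ = 0.0158 Ω·mm²/m = 1.58×10^-8 Ω·m
Section 1: A_strand = π(1.5950e-04)² = 7.992e-08 m²; R₁ = ρL/(N·A_s) = (1.58×10^-8)(16.6)/(57×7.992e-08) = 0.05757 Ω
Section 2: A = π(2.59/2 mm)² = π(1.2950e-03 m)² = 5.269e-06 m²
R₂ = (1.58×10^-8)(4.7)/(5.269e-06) = 0.0141 Ω
R = R₁ + R₂ = 0.07167 Ω
V = IR = 12.7 × 0.07167 = 0.910 V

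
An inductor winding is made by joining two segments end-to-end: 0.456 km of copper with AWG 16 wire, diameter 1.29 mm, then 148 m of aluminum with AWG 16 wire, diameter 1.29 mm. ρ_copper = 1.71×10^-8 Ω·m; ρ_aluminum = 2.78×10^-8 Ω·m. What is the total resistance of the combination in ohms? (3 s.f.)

Segment 1: A = π(1.29/2 mm)² = π(6.4500e-04 m)² = 1.307e-06 m²
R₁ = ρL/A = (1.71×10^-8)(456)/(1.307e-06) = 5.966 Ω
R₂ = (2.78×10^-8)(148)/(1.307e-06) = 3.148 Ω
R = R₁ + R₂ = 9.11 Ω

9.11 Ω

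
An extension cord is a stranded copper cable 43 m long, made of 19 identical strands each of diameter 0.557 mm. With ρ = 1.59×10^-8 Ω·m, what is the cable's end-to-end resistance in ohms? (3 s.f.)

0.148 Ω

A_strand = π(2.7850e-04 m)² = 2.437e-07 m²
R_strand = ρL/A = (1.59×10^-8)(43)/(2.437e-07) = 2.806 Ω
R_total = R_strand/N = 2.806/19 = 0.148 Ω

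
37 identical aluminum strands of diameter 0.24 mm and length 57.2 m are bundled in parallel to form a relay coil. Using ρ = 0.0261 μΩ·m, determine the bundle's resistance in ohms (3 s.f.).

0.892 Ω

ρ = 0.0261 μΩ·m = 2.61×10^-8 Ω·m
A_strand = π(1.2000e-04 m)² = 4.524e-08 m²
R_strand = ρL/A = (2.61×10^-8)(57.2)/(4.524e-08) = 33 Ω
R_total = R_strand/N = 33/37 = 0.892 Ω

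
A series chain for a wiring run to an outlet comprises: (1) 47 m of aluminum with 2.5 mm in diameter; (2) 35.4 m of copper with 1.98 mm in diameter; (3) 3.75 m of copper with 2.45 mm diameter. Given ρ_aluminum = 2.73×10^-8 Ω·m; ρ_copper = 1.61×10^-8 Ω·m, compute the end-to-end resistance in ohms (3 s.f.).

0.459 Ω

Seg 1: A = π(d/2)² = π(1.2500e-03 m)² = 4.909e-06 m²
R_1 = (2.73×10^-8)(47)/(4.909e-06) = 0.2614 Ω
Seg 2: A = π(d/2)² = π(9.9000e-04 m)² = 3.079e-06 m²
R_2 = (1.61×10^-8)(35.4)/(3.079e-06) = 0.1851 Ω
Seg 3: A = π(d/2)² = π(1.2250e-03 m)² = 4.714e-06 m²
R_3 = (1.61×10^-8)(3.75)/(4.714e-06) = 0.01281 Ω
R_total = R_1 + R_2 + R_3 = 0.459 Ω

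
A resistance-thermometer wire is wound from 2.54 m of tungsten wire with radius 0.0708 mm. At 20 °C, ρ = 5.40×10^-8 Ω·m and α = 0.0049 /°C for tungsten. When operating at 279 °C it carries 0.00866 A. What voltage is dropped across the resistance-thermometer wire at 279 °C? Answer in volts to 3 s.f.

A = πr² = π(7.0800e-05 m)² = 1.575e-08 m²
R₍20₎ = ρL/A = (5.40×10^-8)(2.54)/(1.575e-08) = 8.71 Ω
R₍279₎ = R₍20₎(1 + αΔT) = 8.71 × (1 + 0.0049×259) = 19.76 Ω
V = IR = 0.00866 × 19.76 = 0.171 V

0.171 V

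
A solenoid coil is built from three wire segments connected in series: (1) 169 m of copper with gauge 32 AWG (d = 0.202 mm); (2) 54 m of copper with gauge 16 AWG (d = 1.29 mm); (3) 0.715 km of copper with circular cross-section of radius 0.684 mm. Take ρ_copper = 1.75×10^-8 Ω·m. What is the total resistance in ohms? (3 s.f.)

Seg 1: A = π(0.202/2 mm)² = π(1.0100e-04 m)² = 3.205e-08 m²
R_1 = (1.75×10^-8)(169)/(3.205e-08) = 92.29 Ω
Seg 2: A = π(1.29/2 mm)² = π(6.4500e-04 m)² = 1.307e-06 m²
R_2 = (1.75×10^-8)(54)/(1.307e-06) = 0.723 Ω
Seg 3: A = πr² = π(6.8400e-04 m)² = 1.470e-06 m²
R_3 = (1.75×10^-8)(715)/(1.470e-06) = 8.513 Ω
R_total = R_1 + R_2 + R_3 = 102 Ω

102 Ω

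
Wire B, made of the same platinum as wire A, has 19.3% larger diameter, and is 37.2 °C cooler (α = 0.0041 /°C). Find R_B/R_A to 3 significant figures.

0.595

R ∝ ρL/d² with ρ ∝ (1+αΔT), so R_B/R_A = (1 + 19.3/100)⁻² × (1 − 0.0041×37.2)
= 0.7026 × 0.8475 = 0.595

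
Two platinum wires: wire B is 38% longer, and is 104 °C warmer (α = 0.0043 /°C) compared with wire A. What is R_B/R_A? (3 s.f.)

2.00

R ∝ ρL/d² with ρ ∝ (1+αΔT), so R_B/R_A = (1 + 38/100) × (1 + 0.0043×104)
= 1.38 × 1.447 = 2.00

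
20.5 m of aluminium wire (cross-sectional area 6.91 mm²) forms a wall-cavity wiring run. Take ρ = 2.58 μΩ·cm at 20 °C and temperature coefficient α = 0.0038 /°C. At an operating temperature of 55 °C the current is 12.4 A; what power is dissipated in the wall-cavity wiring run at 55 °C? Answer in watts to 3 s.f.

ρ = 2.58 μΩ·cm = 2.58×10^-8 Ω·m
A = 6.91 mm² = 6.910e-06 m²
R₍20₎ = ρL/A = (2.58×10^-8)(20.5)/(6.910e-06) = 0.07654 Ω
R₍55₎ = R₍20₎(1 + αΔT) = 0.07654 × (1 + 0.0038×35) = 0.08672 Ω
P = I²R = (12.4)² × 0.08672 = 13.3 W

13.3 W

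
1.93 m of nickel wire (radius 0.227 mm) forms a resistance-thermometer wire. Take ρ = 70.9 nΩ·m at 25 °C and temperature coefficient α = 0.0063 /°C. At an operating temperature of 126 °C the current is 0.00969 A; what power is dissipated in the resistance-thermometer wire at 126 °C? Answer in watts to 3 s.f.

ρ = 70.9 nΩ·m = 7.09×10^-8 Ω·m
A = πr² = π(2.2700e-04 m)² = 1.619e-07 m²
R₍25₎ = ρL/A = (7.09×10^-8)(1.93)/(1.619e-07) = 0.8453 Ω
R₍126₎ = R₍25₎(1 + αΔT) = 0.8453 × (1 + 0.0063×101) = 1.383 Ω
P = I²R = (0.00969)² × 1.383 = 1.30×10^-4 W

1.30×10^-4 W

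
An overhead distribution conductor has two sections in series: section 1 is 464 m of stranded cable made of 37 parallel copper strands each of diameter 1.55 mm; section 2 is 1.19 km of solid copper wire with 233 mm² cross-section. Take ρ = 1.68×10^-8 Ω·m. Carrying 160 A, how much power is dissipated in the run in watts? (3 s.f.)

Section 1: A_strand = π(7.7500e-04)² = 1.887e-06 m²; R₁ = ρL/(N·A_s) = (1.68×10^-8)(464)/(37×1.887e-06) = 0.1117 Ω
Section 2: A = 233 mm² = 2.330e-04 m²
R₂ = (1.68×10^-8)(1190)/(2.330e-04) = 0.0858 Ω
R = R₁ + R₂ = 0.1975 Ω
P = I²R = (160)² × 0.1975 = 5050 W

5050 W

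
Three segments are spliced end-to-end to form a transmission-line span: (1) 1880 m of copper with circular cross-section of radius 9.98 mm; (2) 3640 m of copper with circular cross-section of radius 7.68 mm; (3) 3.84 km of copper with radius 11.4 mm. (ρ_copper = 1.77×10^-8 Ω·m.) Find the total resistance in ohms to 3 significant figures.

Seg 1: A = πr² = π(9.9800e-03 m)² = 3.129e-04 m²
R_1 = (1.77×10^-8)(1880)/(3.129e-04) = 0.1063 Ω
Seg 2: A = πr² = π(7.6800e-03 m)² = 1.853e-04 m²
R_2 = (1.77×10^-8)(3640)/(1.853e-04) = 0.3477 Ω
Seg 3: A = πr² = π(1.1400e-02 m)² = 4.083e-04 m²
R_3 = (1.77×10^-8)(3840)/(4.083e-04) = 0.1665 Ω
R_total = R_1 + R_2 + R_3 = 0.621 Ω

0.621 Ω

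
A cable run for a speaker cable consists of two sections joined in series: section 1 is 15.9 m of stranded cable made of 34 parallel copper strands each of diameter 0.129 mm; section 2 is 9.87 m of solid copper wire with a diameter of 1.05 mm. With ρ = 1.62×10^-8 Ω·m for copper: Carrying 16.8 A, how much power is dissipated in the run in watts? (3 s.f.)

216 W

Section 1: A_strand = π(6.4500e-05)² = 1.307e-08 m²; R₁ = ρL/(N·A_s) = (1.62×10^-8)(15.9)/(34×1.307e-08) = 0.5796 Ω
Section 2: A = π(d/2)² = π(5.2500e-04 m)² = 8.659e-07 m²
R₂ = (1.62×10^-8)(9.87)/(8.659e-07) = 0.1847 Ω
R = R₁ + R₂ = 0.7643 Ω
P = I²R = (16.8)² × 0.7643 = 216 W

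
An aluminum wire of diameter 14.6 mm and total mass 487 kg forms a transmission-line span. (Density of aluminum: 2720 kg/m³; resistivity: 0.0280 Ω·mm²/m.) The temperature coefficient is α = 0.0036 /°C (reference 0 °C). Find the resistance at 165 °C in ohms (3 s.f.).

ρ = 0.0280 Ω·mm²/m = 2.80×10^-8 Ω·m
A = π(d/2)² = π(7.3000e-03 m)² = 1.6742e-04 m²
L = m/(density·A) = 487/(2720×1.6742e-04) = 1069 m
R = ρL/A = (2.80×10^-8)(1069)/(1.6742e-04) = 0.1789 Ω
R(165 °C) = 0.1789 × (1 + 0.0036×165) = 0.285 Ω

0.285 Ω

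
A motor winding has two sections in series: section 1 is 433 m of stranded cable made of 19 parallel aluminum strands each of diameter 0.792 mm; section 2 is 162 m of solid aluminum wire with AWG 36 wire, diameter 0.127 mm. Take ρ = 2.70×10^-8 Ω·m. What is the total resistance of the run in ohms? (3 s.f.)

347 Ω

Section 1: A_strand = π(3.9600e-04)² = 4.927e-07 m²; R₁ = ρL/(N·A_s) = (2.70×10^-8)(433)/(19×4.927e-07) = 1.249 Ω
Section 2: A = π(0.127/2 mm)² = π(6.3500e-05 m)² = 1.267e-08 m²
R₂ = (2.70×10^-8)(162)/(1.267e-08) = 345.3 Ω
R = R₁ + R₂ = 347 Ω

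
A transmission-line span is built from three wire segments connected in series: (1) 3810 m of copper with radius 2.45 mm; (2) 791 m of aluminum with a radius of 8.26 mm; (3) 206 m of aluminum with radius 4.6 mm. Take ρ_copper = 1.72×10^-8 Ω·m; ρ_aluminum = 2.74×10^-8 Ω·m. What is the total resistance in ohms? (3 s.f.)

Seg 1: A = πr² = π(2.4500e-03 m)² = 1.886e-05 m²
R_1 = (1.72×10^-8)(3810)/(1.886e-05) = 3.475 Ω
Seg 2: A = πr² = π(8.2600e-03 m)² = 2.143e-04 m²
R_2 = (2.74×10^-8)(791)/(2.143e-04) = 0.1011 Ω
Seg 3: A = πr² = π(4.6000e-03 m)² = 6.648e-05 m²
R_3 = (2.74×10^-8)(206)/(6.648e-05) = 0.08491 Ω
R_total = R_1 + R_2 + R_3 = 3.66 Ω

3.66 Ω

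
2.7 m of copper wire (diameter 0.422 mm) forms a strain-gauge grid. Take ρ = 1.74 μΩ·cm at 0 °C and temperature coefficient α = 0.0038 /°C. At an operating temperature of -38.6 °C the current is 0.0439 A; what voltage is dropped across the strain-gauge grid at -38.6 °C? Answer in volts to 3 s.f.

ρ = 1.74 μΩ·cm = 1.74×10^-8 Ω·m
A = π(d/2)² = π(2.1100e-04 m)² = 1.399e-07 m²
R₍0₎ = ρL/A = (1.74×10^-8)(2.7)/(1.399e-07) = 0.3359 Ω
R₍-38.6₎ = R₍0₎(1 + αΔT) = 0.3359 × (1 + 0.0038×-38.6) = 0.2866 Ω
V = IR = 0.0439 × 0.2866 = 0.0126 V

0.0126 V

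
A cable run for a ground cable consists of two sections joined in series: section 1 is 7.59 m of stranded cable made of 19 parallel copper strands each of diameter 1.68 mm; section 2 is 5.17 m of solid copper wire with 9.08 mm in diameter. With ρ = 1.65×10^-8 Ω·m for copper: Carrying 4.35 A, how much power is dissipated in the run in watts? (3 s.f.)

Section 1: A_strand = π(8.4000e-04)² = 2.217e-06 m²; R₁ = ρL/(N·A_s) = (1.65×10^-8)(7.59)/(19×2.217e-06) = 0.002973 Ω
Section 2: A = π(d/2)² = π(4.5400e-03 m)² = 6.475e-05 m²
R₂ = (1.65×10^-8)(5.17)/(6.475e-05) = 0.001317 Ω
R = R₁ + R₂ = 0.004291 Ω
P = I²R = (4.35)² × 0.004291 = 0.0812 W

0.0812 W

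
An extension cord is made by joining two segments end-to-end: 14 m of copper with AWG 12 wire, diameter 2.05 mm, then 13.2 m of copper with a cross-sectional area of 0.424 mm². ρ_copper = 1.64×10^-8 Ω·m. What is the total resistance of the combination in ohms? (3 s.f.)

Segment 1: A = π(2.05/2 mm)² = π(1.0250e-03 m)² = 3.301e-06 m²
R₁ = ρL/A = (1.64×10^-8)(14)/(3.301e-06) = 0.06956 Ω
Segment 2: A = 0.424 mm² = 4.240e-07 m²
R₂ = (1.64×10^-8)(13.2)/(4.240e-07) = 0.5106 Ω
R = R₁ + R₂ = 0.580 Ω

0.580 Ω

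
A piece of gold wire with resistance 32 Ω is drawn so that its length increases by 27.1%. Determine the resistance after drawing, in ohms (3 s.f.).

k = 1 + 27.1/100 = 1.271; volume constant ⇒ A' = A/k, so R' = k²R.
R' = 1.615 × 32 = 51.7 Ω

51.7 Ω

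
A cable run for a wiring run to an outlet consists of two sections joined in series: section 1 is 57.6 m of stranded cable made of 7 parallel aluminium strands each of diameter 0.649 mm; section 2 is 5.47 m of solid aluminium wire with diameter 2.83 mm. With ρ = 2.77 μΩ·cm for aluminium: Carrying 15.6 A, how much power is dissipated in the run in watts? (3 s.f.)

ρ = 2.77 μΩ·cm = 2.77×10^-8 Ω·m
Section 1: A_strand = π(3.2450e-04)² = 3.308e-07 m²; R₁ = ρL/(N·A_s) = (2.77×10^-8)(57.6)/(7×3.308e-07) = 0.689 Ω
Section 2: A = π(d/2)² = π(1.4150e-03 m)² = 6.290e-06 m²
R₂ = (2.77×10^-8)(5.47)/(6.290e-06) = 0.02409 Ω
R = R₁ + R₂ = 0.7131 Ω
P = I²R = (15.6)² × 0.7131 = 174 W

174 W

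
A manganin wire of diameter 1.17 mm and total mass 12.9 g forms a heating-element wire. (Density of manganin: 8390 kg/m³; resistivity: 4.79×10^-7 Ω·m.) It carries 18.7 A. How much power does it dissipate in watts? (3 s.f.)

223 W

A = π(d/2)² = π(5.8500e-04 m)² = 1.0751e-06 m²
L = m/(density·A) = 0.0129/(8390×1.0751e-06) = 1.43 m
R = ρL/A = (4.79×10^-7)(1.43)/(1.0751e-06) = 0.6371 Ω
P = I²R = (18.7)² × 0.6371 = 223 W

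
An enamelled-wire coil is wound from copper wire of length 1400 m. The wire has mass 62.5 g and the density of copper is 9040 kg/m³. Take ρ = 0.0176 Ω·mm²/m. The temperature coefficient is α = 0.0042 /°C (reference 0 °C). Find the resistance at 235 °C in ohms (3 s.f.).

9910 Ω

ρ = 0.0176 Ω·mm²/m = 1.76×10^-8 Ω·m
A = m/(density·L) = 0.0625/(9040×1400) = 4.9384e-09 m²
R = ρL/A = (1.76×10^-8)(1400)/(4.9384e-09) = 4990 Ω
R(235 °C) = 4990 × (1 + 0.0042×235) = 9910 Ω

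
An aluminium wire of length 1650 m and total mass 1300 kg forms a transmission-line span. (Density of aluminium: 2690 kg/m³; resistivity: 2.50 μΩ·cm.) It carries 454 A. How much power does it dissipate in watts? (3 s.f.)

ρ = 2.50 μΩ·cm = 2.50×10^-8 Ω·m
A = m/(density·L) = 1300/(2690×1650) = 2.9289e-04 m²
R = ρL/A = (2.50×10^-8)(1650)/(2.9289e-04) = 0.1408 Ω
P = I²R = (454)² × 0.1408 = 29000 W

29000 W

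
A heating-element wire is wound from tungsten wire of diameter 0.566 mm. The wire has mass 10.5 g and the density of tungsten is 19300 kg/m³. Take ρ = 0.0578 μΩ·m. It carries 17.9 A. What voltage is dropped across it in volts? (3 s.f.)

8.89 V

ρ = 0.0578 μΩ·m = 5.78×10^-8 Ω·m
A = π(d/2)² = π(2.8300e-04 m)² = 2.5161e-07 m²
L = m/(density·A) = 0.0105/(19300×2.5161e-07) = 2.162 m
R = ρL/A = (5.78×10^-8)(2.162)/(2.5161e-07) = 0.4967 Ω
V = IR = 17.9 × 0.4967 = 8.89 V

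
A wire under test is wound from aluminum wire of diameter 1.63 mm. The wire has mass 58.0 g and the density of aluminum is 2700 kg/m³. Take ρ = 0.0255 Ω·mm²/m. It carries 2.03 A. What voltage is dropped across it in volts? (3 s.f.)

0.255 V

ρ = 0.0255 Ω·mm²/m = 2.55×10^-8 Ω·m
A = π(d/2)² = π(8.1500e-04 m)² = 2.0867e-06 m²
L = m/(density·A) = 0.058/(2700×2.0867e-06) = 10.29 m
R = ρL/A = (2.55×10^-8)(10.29)/(2.0867e-06) = 0.1258 Ω
V = IR = 2.03 × 0.1258 = 0.255 V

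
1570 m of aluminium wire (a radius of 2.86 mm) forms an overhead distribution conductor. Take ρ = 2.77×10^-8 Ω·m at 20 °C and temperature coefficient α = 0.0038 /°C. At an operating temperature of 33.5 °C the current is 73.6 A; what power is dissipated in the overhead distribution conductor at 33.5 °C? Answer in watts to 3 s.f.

9640 W

A = πr² = π(2.8600e-03 m)² = 2.570e-05 m²
R₍20₎ = ρL/A = (2.77×10^-8)(1570)/(2.570e-05) = 1.692 Ω
R₍33.5₎ = R₍20₎(1 + αΔT) = 1.692 × (1 + 0.0038×13.5) = 1.779 Ω
P = I²R = (73.6)² × 1.779 = 9640 W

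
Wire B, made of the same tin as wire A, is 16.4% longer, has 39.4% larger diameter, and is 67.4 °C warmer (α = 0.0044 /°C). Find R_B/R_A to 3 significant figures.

0.777

R ∝ ρL/d² with ρ ∝ (1+αΔT), so R_B/R_A = (1 + 16.4/100) × (1 + 39.4/100)⁻² × (1 + 0.0044×67.4)
= 1.164 × 0.5146 × 1.297 = 0.777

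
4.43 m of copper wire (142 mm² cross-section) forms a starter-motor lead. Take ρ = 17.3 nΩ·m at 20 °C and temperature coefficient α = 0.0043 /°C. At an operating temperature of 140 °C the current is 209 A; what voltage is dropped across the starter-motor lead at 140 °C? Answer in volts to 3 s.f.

0.171 V

ρ = 17.3 nΩ·m = 1.73×10^-8 Ω·m
A = 142 mm² = 1.420e-04 m²
R₍20₎ = ρL/A = (1.73×10^-8)(4.43)/(1.420e-04) = 5.397×10^-4 Ω
R₍140₎ = R₍20₎(1 + αΔT) = 5.397×10^-4 × (1 + 0.0043×120) = 8.182×10^-4 Ω
V = IR = 209 × 8.182×10^-4 = 0.171 V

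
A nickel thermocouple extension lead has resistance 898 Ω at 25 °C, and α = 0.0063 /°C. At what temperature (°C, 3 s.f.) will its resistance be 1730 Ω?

172 °C

R = R₀(1 + α(T − T₀)) ⇒ T = T₀ + (R/R₀ − 1)/α
T = 25 + (1730/898 − 1)/0.0063 = 25 + (0.9265)/0.0063 = 172 °C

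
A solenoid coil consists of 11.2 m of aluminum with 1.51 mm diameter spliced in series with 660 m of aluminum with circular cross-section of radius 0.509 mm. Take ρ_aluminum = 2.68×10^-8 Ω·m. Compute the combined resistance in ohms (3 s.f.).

21.9 Ω

Segment 1: A = π(d/2)² = π(7.5500e-04 m)² = 1.791e-06 m²
R₁ = ρL/A = (2.68×10^-8)(11.2)/(1.791e-06) = 0.1676 Ω
Segment 2: A = πr² = π(5.0900e-04 m)² = 8.139e-07 m²
R₂ = (2.68×10^-8)(660)/(8.139e-07) = 21.73 Ω
R = R₁ + R₂ = 21.9 Ω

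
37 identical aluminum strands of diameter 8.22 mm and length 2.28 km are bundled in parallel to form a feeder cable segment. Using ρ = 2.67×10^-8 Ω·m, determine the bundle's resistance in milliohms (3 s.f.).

A_strand = π(4.1100e-03 m)² = 5.307e-05 m²
R_strand = ρL/A = (2.67×10^-8)(2280)/(5.307e-05) = 1.147 Ω
R_total = R_strand/N = 1.147/37 = 31.0 mΩ

31.0 mΩ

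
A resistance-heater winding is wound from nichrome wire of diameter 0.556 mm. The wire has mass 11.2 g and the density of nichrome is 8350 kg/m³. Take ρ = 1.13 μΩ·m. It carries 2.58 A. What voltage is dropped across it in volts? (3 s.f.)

66.3 V

ρ = 1.13 μΩ·m = 1.13×10^-6 Ω·m
A = π(d/2)² = π(2.7800e-04 m)² = 2.4279e-07 m²
L = m/(density·A) = 0.0112/(8350×2.4279e-07) = 5.524 m
R = ρL/A = (1.13×10^-6)(5.524)/(2.4279e-07) = 25.71 Ω
V = IR = 2.58 × 25.71 = 66.3 V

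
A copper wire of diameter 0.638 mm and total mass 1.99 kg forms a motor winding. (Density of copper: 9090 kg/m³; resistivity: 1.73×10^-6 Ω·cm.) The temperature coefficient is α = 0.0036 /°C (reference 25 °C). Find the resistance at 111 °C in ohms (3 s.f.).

ρ = 1.73×10^-6 Ω·cm = 1.73×10^-8 Ω·m
A = π(d/2)² = π(3.1900e-04 m)² = 3.1969e-07 m²
L = m/(density·A) = 1.99/(9090×3.1969e-07) = 684.8 m
R = ρL/A = (1.73×10^-8)(684.8)/(3.1969e-07) = 37.06 Ω
R(111 °C) = 37.06 × (1 + 0.0036×86) = 48.5 Ω

48.5 Ω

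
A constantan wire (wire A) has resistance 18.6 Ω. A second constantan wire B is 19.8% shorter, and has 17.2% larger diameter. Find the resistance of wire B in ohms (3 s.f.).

R ∝ L/d², so R_B/R_A = (1 − 19.8/100) × (1 + 17.2/100)⁻²
= 0.802 × 0.728 = 0.5839
R_B = 0.5839 × 18.6 = 10.9 Ω

10.9 Ω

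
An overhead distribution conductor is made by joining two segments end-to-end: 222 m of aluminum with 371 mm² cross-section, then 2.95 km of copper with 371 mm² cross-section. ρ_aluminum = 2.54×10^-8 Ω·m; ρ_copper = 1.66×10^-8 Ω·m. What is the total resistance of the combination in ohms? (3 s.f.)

0.147 Ω

Segment 1: A = 371 mm² = 3.710e-04 m²
R₁ = ρL/A = (2.54×10^-8)(222)/(3.710e-04) = 0.0152 Ω
R₂ = (1.66×10^-8)(2950)/(3.710e-04) = 0.132 Ω
R = R₁ + R₂ = 0.147 Ω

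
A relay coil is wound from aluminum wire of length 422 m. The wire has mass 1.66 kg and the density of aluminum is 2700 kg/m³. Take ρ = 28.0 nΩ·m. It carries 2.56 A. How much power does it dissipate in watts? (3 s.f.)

ρ = 28.0 nΩ·m = 2.80×10^-8 Ω·m
A = m/(density·L) = 1.66/(2700×422) = 1.4569e-06 m²
R = ρL/A = (2.80×10^-8)(422)/(1.4569e-06) = 8.11 Ω
P = I²R = (2.56)² × 8.11 = 53.2 W

53.2 W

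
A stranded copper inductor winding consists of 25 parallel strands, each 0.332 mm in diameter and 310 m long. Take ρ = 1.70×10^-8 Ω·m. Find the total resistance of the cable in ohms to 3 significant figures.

2.44 Ω

A_strand = π(1.6600e-04 m)² = 8.657e-08 m²
R_strand = ρL/A = (1.70×10^-8)(310)/(8.657e-08) = 60.88 Ω
R_total = R_strand/N = 60.88/25 = 2.44 Ω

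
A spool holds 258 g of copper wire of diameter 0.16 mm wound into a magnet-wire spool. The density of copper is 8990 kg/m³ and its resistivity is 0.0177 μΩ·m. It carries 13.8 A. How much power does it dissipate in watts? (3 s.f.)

2.39×10^5 W

ρ = 0.0177 μΩ·m = 1.77×10^-8 Ω·m
A = π(d/2)² = π(8.0000e-05 m)² = 2.0106e-08 m²
L = m/(density·A) = 0.258/(8990×2.0106e-08) = 1427 m
R = ρL/A = (1.77×10^-8)(1427)/(2.0106e-08) = 1257 Ω
P = I²R = (13.8)² × 1257 = 2.39×10^5 W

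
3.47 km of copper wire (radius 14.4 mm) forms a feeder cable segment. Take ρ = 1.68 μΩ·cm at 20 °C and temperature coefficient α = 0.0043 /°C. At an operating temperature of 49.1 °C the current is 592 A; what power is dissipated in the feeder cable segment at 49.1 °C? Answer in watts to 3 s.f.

35300 W

ρ = 1.68 μΩ·cm = 1.68×10^-8 Ω·m
A = πr² = π(1.4400e-02 m)² = 6.514e-04 m²
R₍20₎ = ρL/A = (1.68×10^-8)(3470)/(6.514e-04) = 0.08949 Ω
R₍49.1₎ = R₍20₎(1 + αΔT) = 0.08949 × (1 + 0.0043×29.1) = 0.1007 Ω
P = I²R = (592)² × 0.1007 = 35300 W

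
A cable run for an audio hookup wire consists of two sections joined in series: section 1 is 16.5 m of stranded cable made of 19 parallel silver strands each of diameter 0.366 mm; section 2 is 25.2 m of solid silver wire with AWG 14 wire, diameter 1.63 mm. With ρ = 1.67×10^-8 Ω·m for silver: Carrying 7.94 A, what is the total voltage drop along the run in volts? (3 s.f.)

2.70 V

Section 1: A_strand = π(1.8300e-04)² = 1.052e-07 m²; R₁ = ρL/(N·A_s) = (1.67×10^-8)(16.5)/(19×1.052e-07) = 0.1378 Ω
Section 2: A = π(1.63/2 mm)² = π(8.1500e-04 m)² = 2.087e-06 m²
R₂ = (1.67×10^-8)(25.2)/(2.087e-06) = 0.2017 Ω
R = R₁ + R₂ = 0.3395 Ω
V = IR = 7.94 × 0.3395 = 2.70 V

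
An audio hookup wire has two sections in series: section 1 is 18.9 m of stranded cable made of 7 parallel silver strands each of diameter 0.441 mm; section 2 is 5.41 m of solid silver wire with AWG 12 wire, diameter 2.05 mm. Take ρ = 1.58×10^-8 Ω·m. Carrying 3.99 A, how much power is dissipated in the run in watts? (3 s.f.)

4.86 W

Section 1: A_strand = π(2.2050e-04)² = 1.527e-07 m²; R₁ = ρL/(N·A_s) = (1.58×10^-8)(18.9)/(7×1.527e-07) = 0.2793 Ω
Section 2: A = π(2.05/2 mm)² = π(1.0250e-03 m)² = 3.301e-06 m²
R₂ = (1.58×10^-8)(5.41)/(3.301e-06) = 0.0259 Ω
R = R₁ + R₂ = 0.3052 Ω
P = I²R = (3.99)² × 0.3052 = 4.86 W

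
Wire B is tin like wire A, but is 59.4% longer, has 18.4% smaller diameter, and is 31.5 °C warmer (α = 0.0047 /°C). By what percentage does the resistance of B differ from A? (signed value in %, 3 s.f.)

R ∝ ρL/d² with ρ ∝ (1+αΔT), so R_B/R_A = (1 + 59.4/100) × (1 − 18.4/100)⁻² × (1 + 0.0047×31.5)
= 1.594 × 1.502 × 1.148 = 2.748
(R_B − R_A)/R_A = 2.748 − 1 = 175%

175%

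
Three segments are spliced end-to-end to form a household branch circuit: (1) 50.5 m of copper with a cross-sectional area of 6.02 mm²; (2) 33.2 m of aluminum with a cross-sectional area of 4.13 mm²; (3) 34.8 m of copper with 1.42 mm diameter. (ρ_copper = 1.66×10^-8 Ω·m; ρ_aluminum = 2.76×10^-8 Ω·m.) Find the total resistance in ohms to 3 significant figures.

Seg 1: A = 6.02 mm² = 6.020e-06 m²
R_1 = (1.66×10^-8)(50.5)/(6.020e-06) = 0.1393 Ω
Seg 2: A = 4.13 mm² = 4.130e-06 m²
R_2 = (2.76×10^-8)(33.2)/(4.130e-06) = 0.2219 Ω
Seg 3: A = π(d/2)² = π(7.1000e-04 m)² = 1.584e-06 m²
R_3 = (1.66×10^-8)(34.8)/(1.584e-06) = 0.3648 Ω
R_total = R_1 + R_2 + R_3 = 0.726 Ω

0.726 Ω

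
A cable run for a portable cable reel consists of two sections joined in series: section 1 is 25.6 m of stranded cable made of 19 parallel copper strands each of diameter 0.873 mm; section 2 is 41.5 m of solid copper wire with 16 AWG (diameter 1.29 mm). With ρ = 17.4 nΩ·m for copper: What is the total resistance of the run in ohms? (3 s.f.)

ρ = 17.4 nΩ·m = 1.74×10^-8 Ω·m
Section 1: A_strand = π(4.3650e-04)² = 5.986e-07 m²; R₁ = ρL/(N·A_s) = (1.74×10^-8)(25.6)/(19×5.986e-07) = 0.03917 Ω
Section 2: A = π(1.29/2 mm)² = π(6.4500e-04 m)² = 1.307e-06 m²
R₂ = (1.74×10^-8)(41.5)/(1.307e-06) = 0.5525 Ω
R = R₁ + R₂ = 0.592 Ω

0.592 Ω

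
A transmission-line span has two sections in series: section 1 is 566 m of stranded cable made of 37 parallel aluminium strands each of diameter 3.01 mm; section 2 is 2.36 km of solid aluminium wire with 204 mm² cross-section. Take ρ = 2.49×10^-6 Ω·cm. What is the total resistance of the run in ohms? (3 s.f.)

0.342 Ω

ρ = 2.49×10^-6 Ω·cm = 2.49×10^-8 Ω·m
Section 1: A_strand = π(1.5050e-03)² = 7.116e-06 m²; R₁ = ρL/(N·A_s) = (2.49×10^-8)(566)/(37×7.116e-06) = 0.05353 Ω
Section 2: A = 204 mm² = 2.040e-04 m²
R₂ = (2.49×10^-8)(2360)/(2.040e-04) = 0.2881 Ω
R = R₁ + R₂ = 0.342 Ω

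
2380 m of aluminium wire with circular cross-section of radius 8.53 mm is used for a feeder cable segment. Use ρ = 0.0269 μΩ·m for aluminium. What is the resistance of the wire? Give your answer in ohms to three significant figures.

ρ = 0.0269 μΩ·m = 2.69×10^-8 Ω·m
A = πr² = π(8.5300e-03 m)² = 2.286e-04 m²
R = ρL/A = (2.69×10^-8)(2380 m)/(2.286e-04 m²) = 0.280 Ω

0.280 Ω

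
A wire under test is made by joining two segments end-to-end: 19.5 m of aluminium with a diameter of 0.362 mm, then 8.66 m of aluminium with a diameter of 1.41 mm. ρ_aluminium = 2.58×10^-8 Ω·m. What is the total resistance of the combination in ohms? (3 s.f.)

Segment 1: A = π(d/2)² = π(1.8100e-04 m)² = 1.029e-07 m²
R₁ = ρL/A = (2.58×10^-8)(19.5)/(1.029e-07) = 4.888 Ω
Segment 2: A = π(d/2)² = π(7.0500e-04 m)² = 1.561e-06 m²
R₂ = (2.58×10^-8)(8.66)/(1.561e-06) = 0.1431 Ω
R = R₁ + R₂ = 5.03 Ω

5.03 Ω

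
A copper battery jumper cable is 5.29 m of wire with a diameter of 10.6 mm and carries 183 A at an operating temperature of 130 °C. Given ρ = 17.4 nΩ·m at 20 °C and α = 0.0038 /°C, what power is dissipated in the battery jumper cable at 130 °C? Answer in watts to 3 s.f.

ρ = 17.4 nΩ·m = 1.74×10^-8 Ω·m
A = π(d/2)² = π(5.3000e-03 m)² = 8.825e-05 m²
R₍20₎ = ρL/A = (1.74×10^-8)(5.29)/(8.825e-05) = 0.001043 Ω
R₍130₎ = R₍20₎(1 + αΔT) = 0.001043 × (1 + 0.0038×110) = 0.001479 Ω
P = I²R = (183)² × 0.001479 = 49.5 W

49.5 W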